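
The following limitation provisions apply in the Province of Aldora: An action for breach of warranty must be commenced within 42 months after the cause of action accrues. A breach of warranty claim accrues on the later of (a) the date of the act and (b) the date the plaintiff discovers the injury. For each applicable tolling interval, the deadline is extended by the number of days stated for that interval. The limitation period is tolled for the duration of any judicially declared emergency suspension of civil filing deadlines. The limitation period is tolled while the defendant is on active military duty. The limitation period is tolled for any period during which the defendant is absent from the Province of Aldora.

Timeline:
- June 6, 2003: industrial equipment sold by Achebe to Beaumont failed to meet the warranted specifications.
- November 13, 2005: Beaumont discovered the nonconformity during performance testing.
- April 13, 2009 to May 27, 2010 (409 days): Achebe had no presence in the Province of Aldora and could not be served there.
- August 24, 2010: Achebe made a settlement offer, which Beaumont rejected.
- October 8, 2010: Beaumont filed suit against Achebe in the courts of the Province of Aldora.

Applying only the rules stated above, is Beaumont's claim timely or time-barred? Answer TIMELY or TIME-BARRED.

TIME-BARRED

The claim accrued on November 13, 2005 — the later of the June 6, 2003 act and the November 13, 2005 discovery.
Adding the 42 months base period to November 13, 2005 gives a deadline of May 13, 2009, before any tolling.
The period was tolled for 409 days by the defendant's absence from the jurisdiction (April 13, 2009 to May 27, 2010), pushing the deadline to June 26, 2010.
None of the other events listed affects the running of the period under the stated rules.
Beaumont filed on October 8, 2010, after the June 26, 2010 deadline, so the action is time-barred.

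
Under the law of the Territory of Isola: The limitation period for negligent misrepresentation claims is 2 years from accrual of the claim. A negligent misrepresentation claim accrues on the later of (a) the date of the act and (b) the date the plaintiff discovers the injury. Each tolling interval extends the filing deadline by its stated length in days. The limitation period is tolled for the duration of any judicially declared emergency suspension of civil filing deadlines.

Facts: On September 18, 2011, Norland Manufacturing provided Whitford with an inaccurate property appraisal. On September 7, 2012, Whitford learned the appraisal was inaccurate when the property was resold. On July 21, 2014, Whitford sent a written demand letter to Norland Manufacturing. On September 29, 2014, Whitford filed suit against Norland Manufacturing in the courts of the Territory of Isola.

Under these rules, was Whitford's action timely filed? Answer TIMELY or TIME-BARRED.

TIME-BARRED

Because discovery on September 7, 2012 post-dates the September 18, 2011 act, accrual under the later-of rule falls on September 7, 2012.
Adding the 2 years base period to September 7, 2012 gives a deadline of September 7, 2014, before any tolling.
None of the other events listed affects the running of the period under the stated rules.
Whitford filed on September 29, 2014, after the September 7, 2014 deadline, so the action is time-barred.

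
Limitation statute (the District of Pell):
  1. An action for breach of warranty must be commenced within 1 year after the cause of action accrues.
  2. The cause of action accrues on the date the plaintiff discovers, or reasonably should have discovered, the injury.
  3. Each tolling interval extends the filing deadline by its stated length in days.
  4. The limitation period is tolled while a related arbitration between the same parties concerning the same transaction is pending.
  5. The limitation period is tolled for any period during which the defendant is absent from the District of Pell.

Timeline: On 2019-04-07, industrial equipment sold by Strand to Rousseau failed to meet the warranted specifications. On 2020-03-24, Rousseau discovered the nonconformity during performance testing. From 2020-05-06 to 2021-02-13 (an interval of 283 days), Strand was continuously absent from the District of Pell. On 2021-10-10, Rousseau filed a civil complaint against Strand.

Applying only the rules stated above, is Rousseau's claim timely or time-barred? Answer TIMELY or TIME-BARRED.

TIMELY

The claim did not accrue until Rousseau discovered the injury on 2020-03-24; the 2019-04-07 act date does not start the clock under the stated rule.
The untolled deadline — 1 year after 2020-03-24 — is 2021-03-24.
The defendant's absence from the jurisdiction from 2020-05-06 to 2021-02-13 tolled the period for 283 days, extending the deadline to 2022-01-01.
Filing on 2021-10-10 beat the 2022-01-01 deadline — the action is timely.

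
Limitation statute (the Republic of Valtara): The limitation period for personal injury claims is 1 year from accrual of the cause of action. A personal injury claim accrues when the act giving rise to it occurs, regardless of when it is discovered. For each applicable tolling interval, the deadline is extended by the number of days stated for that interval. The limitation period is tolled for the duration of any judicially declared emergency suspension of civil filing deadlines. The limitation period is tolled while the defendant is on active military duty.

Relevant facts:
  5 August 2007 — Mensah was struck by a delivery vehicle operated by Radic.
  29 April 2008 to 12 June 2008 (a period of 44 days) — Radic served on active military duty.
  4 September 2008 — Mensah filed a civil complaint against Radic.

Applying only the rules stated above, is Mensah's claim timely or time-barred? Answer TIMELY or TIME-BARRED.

TIMELY

The cause of action accrued on 5 August 2007, the date of the act.
1 year from 5 August 2007 is 5 August 2008.
Because the defendant's active military service ran from 29 April 2008 to 12 June 2008, the deadline is extended by 44 days to 18 September 2008.
The 4 September 2008 filing precedes the 18 September 2008 deadline; the claim is timely.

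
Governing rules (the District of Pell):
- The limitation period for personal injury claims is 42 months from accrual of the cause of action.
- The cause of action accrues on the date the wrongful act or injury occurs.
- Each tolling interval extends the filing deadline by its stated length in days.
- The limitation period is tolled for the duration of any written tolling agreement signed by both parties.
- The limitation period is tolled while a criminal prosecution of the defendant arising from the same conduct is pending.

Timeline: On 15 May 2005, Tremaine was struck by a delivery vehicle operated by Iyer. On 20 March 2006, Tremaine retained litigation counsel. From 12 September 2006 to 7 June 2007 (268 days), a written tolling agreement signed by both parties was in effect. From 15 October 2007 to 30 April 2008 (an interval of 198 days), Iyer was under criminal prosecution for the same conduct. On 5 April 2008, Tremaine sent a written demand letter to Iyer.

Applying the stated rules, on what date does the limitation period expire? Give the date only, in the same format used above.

24 February 2010

The limitation period began to run on 15 May 2005.
Adding the 42 months base period to 15 May 2005 gives a deadline of 15 November 2008, before any tolling.
Because the written tolling agreement ran from 12 September 2006 to 7 June 2007, the deadline is extended by 268 days to 10 August 2009.
The pending criminal prosecution from 15 October 2007 to 30 April 2008 tolled the period for 198 days, extending the deadline to 24 February 2010.
The other events in the timeline have no effect on the limitation period under the stated rules.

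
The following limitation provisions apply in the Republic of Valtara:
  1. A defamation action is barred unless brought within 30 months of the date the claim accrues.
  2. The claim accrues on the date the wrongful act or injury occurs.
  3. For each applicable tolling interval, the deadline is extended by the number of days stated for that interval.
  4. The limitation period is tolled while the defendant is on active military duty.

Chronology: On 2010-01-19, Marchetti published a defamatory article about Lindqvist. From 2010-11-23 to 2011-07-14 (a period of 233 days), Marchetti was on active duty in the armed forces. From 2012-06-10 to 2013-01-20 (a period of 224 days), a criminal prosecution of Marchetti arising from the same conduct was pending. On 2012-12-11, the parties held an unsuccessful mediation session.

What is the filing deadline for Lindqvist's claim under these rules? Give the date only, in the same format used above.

2013-03-09

The limitation period began to run on 2010-01-19.
30 months from 2010-01-19 is 2012-07-19.
The period was tolled for 233 days by the defendant's active military service (2010-11-23 to 2011-07-14), pushing the deadline to 2013-03-09.
The pending criminal prosecution from 2012-06-10 to 2013-01-20 does not toll the period, because no stated rule makes a criminal prosecution a tolling event.
Nothing else in the chronology tolls or restarts the period.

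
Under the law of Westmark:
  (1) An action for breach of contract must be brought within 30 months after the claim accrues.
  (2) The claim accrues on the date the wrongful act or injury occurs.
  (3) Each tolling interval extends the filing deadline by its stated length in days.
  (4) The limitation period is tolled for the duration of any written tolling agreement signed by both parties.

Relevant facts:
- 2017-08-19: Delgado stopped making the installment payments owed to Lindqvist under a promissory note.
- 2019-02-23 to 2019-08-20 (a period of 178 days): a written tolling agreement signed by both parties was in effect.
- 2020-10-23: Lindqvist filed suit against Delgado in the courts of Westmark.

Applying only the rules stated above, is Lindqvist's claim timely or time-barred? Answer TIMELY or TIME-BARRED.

TIME-BARRED

The claim accrued on 2017-08-19, the date of the act.
The untolled deadline — 30 months after 2017-08-19 — is 2020-02-19.
The period was tolled for 178 days by the written tolling agreement (2019-02-23 to 2019-08-20), pushing the deadline to 2020-08-15.
Lindqvist filed on 2020-10-23, after the 2020-08-15 deadline, so the action is time-barred.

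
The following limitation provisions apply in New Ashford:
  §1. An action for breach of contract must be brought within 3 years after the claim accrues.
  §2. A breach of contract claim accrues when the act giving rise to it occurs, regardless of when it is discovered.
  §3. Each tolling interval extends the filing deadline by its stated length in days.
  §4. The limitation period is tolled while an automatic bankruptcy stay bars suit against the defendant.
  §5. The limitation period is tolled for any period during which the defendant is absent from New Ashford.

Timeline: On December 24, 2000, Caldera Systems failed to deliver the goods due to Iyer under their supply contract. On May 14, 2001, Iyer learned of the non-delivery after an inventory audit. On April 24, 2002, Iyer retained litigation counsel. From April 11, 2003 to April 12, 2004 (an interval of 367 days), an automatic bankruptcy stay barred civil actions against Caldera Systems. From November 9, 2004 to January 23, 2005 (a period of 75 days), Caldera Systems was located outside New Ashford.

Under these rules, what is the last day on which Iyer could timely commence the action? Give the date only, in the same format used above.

Accrual is governed by the date of the act, so the period began to run on December 24, 2000; the later discovery on May 14, 2001 is irrelevant under the stated rule.
3 years from December 24, 2000 is December 24, 2003.
The period was tolled for 367 days by the automatic bankruptcy stay (April 11, 2003 to April 12, 2004), pushing the deadline to December 25, 2004.
The defendant's absence from the jurisdiction from November 9, 2004 to January 23, 2005 tolled the period for 75 days, extending the deadline to March 10, 2005.
The other events in the timeline have no effect on the limitation period under the stated rules.

March 10, 2005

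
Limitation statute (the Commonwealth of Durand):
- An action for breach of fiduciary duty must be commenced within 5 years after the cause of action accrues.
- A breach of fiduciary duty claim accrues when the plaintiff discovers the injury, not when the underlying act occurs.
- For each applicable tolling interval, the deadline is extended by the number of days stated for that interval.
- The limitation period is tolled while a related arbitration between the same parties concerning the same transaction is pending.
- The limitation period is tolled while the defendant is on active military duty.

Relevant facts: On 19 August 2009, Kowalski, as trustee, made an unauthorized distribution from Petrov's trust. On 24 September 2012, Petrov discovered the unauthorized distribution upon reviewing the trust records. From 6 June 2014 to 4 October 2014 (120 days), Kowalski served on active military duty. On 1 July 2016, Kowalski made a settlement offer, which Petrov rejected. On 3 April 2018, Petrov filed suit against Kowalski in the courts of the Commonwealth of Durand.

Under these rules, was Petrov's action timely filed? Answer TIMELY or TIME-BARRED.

TIME-BARRED

Under the discovery rule, the claim accrued on 24 September 2012, when Petrov discovered the injury — not on the 19 August 2009 date of the underlying act.
Adding the 5 years base period to 24 September 2012 gives a deadline of 24 September 2017, before any tolling.
The period was tolled for 120 days by the defendant's active military service (6 June 2014 to 4 October 2014), pushing the deadline to 22 January 2018.
Nothing else in the chronology tolls or restarts the period.
Filing on 3 April 2018 missed the 22 January 2018 deadline — the action is time-barred.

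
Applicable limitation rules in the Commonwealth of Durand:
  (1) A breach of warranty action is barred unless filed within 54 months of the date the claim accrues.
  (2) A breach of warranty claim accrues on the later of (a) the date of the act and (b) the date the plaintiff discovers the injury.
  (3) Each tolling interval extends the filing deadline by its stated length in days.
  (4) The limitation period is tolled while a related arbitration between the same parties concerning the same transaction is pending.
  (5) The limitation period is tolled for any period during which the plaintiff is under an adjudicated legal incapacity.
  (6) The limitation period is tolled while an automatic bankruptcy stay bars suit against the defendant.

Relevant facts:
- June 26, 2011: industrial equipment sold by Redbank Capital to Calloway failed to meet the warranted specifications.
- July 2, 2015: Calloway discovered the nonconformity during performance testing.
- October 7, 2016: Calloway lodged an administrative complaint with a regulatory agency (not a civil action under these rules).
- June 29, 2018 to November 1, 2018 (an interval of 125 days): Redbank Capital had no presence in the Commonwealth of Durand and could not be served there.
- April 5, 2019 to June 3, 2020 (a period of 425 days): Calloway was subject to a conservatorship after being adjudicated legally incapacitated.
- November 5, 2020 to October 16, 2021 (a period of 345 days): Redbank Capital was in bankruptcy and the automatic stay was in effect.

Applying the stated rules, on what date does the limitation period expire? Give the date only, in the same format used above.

February 10, 2022

Taking the later of the act (June 26, 2011) and discovery (July 2, 2015), the claim accrued on July 2, 2015.
Adding the 54 months base period to July 2, 2015 gives a deadline of January 2, 2020, before any tolling.
Because the plaintiff's legal incapacity ran from April 5, 2019 to June 3, 2020, the deadline is extended by 425 days to March 2, 2021.
Because the automatic bankruptcy stay ran from November 5, 2020 to October 16, 2021, the deadline is extended by 345 days to February 10, 2022.
Although the defendant's absence ran from June 29, 2018 to November 1, 2018, the stated rules do not make that a tolling event, so it is disregarded.
The other events in the timeline have no effect on the limitation period under the stated rules.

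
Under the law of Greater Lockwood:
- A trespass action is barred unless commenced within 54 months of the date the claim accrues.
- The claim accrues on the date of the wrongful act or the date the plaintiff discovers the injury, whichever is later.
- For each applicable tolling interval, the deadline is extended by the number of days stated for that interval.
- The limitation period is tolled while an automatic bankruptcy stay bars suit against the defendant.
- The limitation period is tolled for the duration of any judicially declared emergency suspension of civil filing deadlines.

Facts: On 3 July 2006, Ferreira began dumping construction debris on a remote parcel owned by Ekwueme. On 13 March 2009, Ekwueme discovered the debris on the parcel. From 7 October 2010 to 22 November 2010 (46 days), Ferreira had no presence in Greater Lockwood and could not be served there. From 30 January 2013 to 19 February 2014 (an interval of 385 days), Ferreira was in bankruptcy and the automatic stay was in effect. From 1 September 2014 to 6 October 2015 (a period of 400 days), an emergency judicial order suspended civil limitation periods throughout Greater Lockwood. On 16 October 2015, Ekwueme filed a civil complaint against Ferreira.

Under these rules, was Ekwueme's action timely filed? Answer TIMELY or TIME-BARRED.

TIMELY

Taking the later of the act (3 July 2006) and discovery (13 March 2009), the claim accrued on 13 March 2009.
The untolled deadline — 54 months after 13 March 2009 — is 13 September 2013.
The automatic bankruptcy stay from 30 January 2013 to 19 February 2014 tolled the period for 385 days, extending the deadline to 3 October 2014.
Because the emergency suspension of filing deadlines ran from 1 September 2014 to 6 October 2015, the deadline is extended by 400 days to 7 November 2015.
Although the defendant's absence ran from 7 October 2010 to 22 November 2010, the stated rules do not make that a tolling event, so it is disregarded.
Ekwueme filed on 16 October 2015, before the 7 November 2015 deadline, so the action is timely.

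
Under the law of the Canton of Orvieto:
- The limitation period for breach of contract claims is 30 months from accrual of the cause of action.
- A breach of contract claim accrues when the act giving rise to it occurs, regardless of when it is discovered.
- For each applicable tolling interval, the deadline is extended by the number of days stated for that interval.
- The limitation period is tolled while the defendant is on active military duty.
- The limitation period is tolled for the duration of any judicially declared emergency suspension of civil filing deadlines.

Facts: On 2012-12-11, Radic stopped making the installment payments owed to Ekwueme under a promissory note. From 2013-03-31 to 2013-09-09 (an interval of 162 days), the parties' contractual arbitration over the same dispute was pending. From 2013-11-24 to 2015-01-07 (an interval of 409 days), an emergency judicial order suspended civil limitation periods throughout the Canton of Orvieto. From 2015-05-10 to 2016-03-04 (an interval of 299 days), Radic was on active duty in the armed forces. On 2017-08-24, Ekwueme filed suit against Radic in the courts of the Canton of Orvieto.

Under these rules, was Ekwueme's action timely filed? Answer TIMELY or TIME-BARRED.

TIME-BARRED

The limitation period began to run on 2012-12-11.
The untolled deadline — 30 months after 2012-12-11 — is 2015-06-11.
The period was tolled for 409 days by the emergency suspension of filing deadlines (2013-11-24 to 2015-01-07), pushing the deadline to 2016-07-24.
Because the defendant's active military service ran from 2015-05-10 to 2016-03-04, the deadline is extended by 299 days to 2017-05-19.
No stated provision tolls the period for a pending arbitration, so the interval from 2013-03-31 to 2013-09-09 has no effect on the deadline.
Filing on 2017-08-24 missed the 2017-05-19 deadline — the action is time-barred.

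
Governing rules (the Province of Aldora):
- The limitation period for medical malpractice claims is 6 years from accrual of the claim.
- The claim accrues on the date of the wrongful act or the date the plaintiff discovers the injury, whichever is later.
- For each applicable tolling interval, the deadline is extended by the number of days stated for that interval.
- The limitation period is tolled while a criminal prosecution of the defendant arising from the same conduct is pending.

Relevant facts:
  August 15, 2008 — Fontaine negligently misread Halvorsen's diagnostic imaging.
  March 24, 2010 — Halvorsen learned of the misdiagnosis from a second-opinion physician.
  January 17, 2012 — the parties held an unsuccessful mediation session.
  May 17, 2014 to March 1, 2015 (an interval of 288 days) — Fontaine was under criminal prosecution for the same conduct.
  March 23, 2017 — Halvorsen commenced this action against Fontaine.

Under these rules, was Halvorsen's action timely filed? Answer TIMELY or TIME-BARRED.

The claim accrued on March 24, 2010 — the later of the August 15, 2008 act and the March 24, 2010 discovery.
Adding the 6 years base period to March 24, 2010 gives a deadline of March 24, 2016, before any tolling.
The pending criminal prosecution from May 17, 2014 to March 1, 2015 tolled the period for 288 days, extending the deadline to January 6, 2017.
The other events in the timeline have no effect on the limitation period under the stated rules.
Filing on March 23, 2017 missed the January 6, 2017 deadline — the action is time-barred.

TIME-BARRED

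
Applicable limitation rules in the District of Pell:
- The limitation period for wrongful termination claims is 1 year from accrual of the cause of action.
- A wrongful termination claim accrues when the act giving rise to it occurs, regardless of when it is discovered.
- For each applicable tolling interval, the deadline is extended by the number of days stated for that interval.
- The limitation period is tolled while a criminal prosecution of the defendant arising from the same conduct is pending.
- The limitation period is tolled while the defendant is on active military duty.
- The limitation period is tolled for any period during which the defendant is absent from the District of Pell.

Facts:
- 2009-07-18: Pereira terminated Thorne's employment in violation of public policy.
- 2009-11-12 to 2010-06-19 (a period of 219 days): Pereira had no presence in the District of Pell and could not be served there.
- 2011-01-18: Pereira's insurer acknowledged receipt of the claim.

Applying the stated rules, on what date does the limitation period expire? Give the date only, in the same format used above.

The limitation period began to run on 2009-07-18.
1 year from 2009-07-18 is 2010-07-18.
The defendant's absence from the jurisdiction from 2009-11-12 to 2010-06-19 tolled the period for 219 days, extending the deadline to 2011-02-22.
The other events in the timeline have no effect on the limitation period under the stated rules.

2011-02-22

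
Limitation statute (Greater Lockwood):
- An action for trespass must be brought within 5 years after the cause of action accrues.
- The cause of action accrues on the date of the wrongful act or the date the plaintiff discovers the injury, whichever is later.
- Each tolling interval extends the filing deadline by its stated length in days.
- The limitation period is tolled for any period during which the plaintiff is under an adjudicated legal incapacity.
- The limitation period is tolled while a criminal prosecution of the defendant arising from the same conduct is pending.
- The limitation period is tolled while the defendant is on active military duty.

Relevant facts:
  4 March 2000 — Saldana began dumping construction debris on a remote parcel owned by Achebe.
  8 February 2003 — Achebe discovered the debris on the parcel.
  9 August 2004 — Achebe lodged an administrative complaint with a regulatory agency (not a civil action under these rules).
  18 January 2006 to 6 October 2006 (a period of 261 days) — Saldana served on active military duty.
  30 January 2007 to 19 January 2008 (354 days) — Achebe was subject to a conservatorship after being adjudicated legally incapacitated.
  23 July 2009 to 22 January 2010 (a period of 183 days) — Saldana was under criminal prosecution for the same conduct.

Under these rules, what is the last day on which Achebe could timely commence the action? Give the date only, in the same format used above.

Because discovery on 8 February 2003 post-dates the 4 March 2000 act, accrual under the later-of rule falls on 8 February 2003.
5 years from 8 February 2003 is 8 February 2008.
The defendant's active military service from 18 January 2006 to 6 October 2006 tolled the period for 261 days, extending the deadline to 26 October 2008.
The period was tolled for 354 days by the plaintiff's legal incapacity (30 January 2007 to 19 January 2008), pushing the deadline to 15 October 2009.
The pending criminal prosecution from 23 July 2009 to 22 January 2010 tolled the period for 183 days, extending the deadline to 16 April 2010.
None of the other events listed affects the running of the period under the stated rules.

16 April 2010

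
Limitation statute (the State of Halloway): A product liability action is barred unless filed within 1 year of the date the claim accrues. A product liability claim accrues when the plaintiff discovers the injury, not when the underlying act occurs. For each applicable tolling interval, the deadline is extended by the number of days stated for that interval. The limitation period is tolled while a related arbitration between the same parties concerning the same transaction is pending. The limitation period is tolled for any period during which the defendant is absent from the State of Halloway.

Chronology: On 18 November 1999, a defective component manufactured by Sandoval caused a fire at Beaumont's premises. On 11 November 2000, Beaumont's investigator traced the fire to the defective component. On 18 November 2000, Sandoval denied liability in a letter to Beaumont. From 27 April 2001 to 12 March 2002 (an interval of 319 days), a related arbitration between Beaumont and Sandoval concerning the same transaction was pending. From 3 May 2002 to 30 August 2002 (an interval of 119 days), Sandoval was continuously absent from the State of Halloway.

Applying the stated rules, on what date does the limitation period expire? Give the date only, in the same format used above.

23 January 2003

Under the discovery rule, the claim accrued on 11 November 2000, when Beaumont discovered the injury — not on the 18 November 1999 date of the underlying act.
1 year from 11 November 2000 is 11 November 2001.
The pending related arbitration from 27 April 2001 to 12 March 2002 tolled the period for 319 days, extending the deadline to 26 September 2002.
The period was tolled for 119 days by the defendant's absence from the jurisdiction (3 May 2002 to 30 August 2002), pushing the deadline to 23 January 2003.
None of the other events listed affects the running of the period under the stated rules.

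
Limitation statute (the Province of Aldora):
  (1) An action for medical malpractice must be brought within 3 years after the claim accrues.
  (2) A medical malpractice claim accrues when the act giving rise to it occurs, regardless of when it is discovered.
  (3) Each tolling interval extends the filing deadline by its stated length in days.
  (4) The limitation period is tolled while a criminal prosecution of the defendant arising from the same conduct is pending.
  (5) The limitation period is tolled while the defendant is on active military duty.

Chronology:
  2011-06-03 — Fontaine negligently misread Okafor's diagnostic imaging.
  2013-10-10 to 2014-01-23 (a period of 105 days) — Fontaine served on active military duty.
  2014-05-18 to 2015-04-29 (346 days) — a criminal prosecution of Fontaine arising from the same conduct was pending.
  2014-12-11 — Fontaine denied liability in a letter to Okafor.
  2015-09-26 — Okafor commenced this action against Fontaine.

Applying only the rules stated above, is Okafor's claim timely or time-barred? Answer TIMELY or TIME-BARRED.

The limitation period began to run on 2011-06-03.
3 years from 2011-06-03 is 2014-06-03.
Because the defendant's active military service ran from 2013-10-10 to 2014-01-23, the deadline is extended by 105 days to 2014-09-16.
The pending criminal prosecution from 2014-05-18 to 2015-04-29 tolled the period for 346 days, extending the deadline to 2015-08-28.
None of the other events listed affects the running of the period under the stated rules.
Filing on 2015-09-26 missed the 2015-08-28 deadline — the action is time-barred.

TIME-BARRED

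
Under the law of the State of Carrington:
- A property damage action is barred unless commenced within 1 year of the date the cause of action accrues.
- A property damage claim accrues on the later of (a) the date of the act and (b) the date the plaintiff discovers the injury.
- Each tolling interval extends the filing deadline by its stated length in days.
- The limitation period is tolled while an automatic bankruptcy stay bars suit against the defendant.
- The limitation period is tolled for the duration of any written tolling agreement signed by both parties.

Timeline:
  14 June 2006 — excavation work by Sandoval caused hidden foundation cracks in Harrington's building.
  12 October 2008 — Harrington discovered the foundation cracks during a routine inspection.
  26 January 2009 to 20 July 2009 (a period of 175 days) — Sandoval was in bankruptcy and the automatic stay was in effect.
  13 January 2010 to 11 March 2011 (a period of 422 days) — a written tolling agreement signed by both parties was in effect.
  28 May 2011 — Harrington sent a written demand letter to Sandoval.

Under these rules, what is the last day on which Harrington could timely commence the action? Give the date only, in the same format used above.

Taking the later of the act (14 June 2006) and discovery (12 October 2008), the claim accrued on 12 October 2008.
Adding the 1 year base period to 12 October 2008 gives a deadline of 12 October 2009, before any tolling.
Because the automatic bankruptcy stay ran from 26 January 2009 to 20 July 2009, the deadline is extended by 175 days to 5 April 2010.
Because the written tolling agreement ran from 13 January 2010 to 11 March 2011, the deadline is extended by 422 days to 1 June 2011.
The other events in the timeline have no effect on the limitation period under the stated rules.

1 June 2011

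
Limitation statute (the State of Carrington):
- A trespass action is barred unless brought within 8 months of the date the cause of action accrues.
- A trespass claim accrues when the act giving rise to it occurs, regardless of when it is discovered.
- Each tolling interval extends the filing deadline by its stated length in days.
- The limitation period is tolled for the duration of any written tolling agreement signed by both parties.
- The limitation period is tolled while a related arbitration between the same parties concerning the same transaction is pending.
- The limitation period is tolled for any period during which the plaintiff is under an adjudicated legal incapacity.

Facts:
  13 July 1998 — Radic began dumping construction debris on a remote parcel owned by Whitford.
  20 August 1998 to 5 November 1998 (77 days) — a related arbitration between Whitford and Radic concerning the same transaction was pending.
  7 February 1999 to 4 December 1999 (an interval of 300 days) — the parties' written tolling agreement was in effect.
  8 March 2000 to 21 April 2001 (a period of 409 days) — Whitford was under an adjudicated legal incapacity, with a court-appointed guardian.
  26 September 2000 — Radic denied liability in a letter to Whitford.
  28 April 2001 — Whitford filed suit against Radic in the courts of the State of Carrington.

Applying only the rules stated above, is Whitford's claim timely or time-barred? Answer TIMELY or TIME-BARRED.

TIMELY

The limitation period began to run on 13 July 1998.
8 months from 13 July 1998 is 13 March 1999.
The pending related arbitration from 20 August 1998 to 5 November 1998 tolled the period for 77 days, extending the deadline to 29 May 1999.
The period was tolled for 300 days by the written tolling agreement (7 February 1999 to 4 December 1999), pushing the deadline to 24 March 2000.
The period was tolled for 409 days by the plaintiff's legal incapacity (8 March 2000 to 21 April 2001), pushing the deadline to 7 May 2001.
None of the other events listed affects the running of the period under the stated rules.
Filing on 28 April 2001 beat the 7 May 2001 deadline — the action is timely.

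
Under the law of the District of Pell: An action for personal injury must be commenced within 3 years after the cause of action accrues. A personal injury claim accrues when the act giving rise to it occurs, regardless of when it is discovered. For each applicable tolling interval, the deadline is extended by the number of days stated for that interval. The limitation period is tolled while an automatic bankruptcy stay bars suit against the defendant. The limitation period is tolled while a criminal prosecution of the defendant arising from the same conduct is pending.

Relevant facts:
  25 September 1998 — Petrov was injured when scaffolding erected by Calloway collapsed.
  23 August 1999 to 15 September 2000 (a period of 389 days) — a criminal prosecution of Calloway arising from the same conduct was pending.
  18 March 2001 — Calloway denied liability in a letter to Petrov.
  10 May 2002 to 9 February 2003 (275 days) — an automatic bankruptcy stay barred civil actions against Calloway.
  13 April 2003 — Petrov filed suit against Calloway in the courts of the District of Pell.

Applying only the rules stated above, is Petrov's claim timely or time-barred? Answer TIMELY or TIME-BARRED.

The cause of action accrued on 25 September 1998, the date of the act.
3 years from 25 September 1998 is 25 September 2001.
Because the pending criminal prosecution ran from 23 August 1999 to 15 September 2000, the deadline is extended by 389 days to 19 October 2002.
Because the automatic bankruptcy stay ran from 10 May 2002 to 9 February 2003, the deadline is extended by 275 days to 21 July 2003.
Nothing else in the chronology tolls or restarts the period.
Filing on 13 April 2003 beat the 21 July 2003 deadline — the action is timely.

TIMELY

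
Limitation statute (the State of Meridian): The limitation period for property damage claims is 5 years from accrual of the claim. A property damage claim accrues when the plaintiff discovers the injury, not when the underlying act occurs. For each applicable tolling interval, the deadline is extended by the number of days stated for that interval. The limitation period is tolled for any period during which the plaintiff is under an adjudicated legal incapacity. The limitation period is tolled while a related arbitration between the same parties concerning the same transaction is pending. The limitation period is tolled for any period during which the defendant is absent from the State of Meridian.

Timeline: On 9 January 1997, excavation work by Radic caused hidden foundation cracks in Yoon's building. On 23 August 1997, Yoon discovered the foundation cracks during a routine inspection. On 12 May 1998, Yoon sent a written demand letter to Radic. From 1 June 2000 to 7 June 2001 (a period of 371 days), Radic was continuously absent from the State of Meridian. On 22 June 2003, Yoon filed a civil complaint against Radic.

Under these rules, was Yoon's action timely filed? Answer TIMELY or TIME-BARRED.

Under the discovery rule, the claim accrued on 23 August 1997, when Yoon discovered the injury — not on the 9 January 1997 date of the underlying act.
The untolled deadline — 5 years after 23 August 1997 — is 23 August 2002.
The period was tolled for 371 days by the defendant's absence from the jurisdiction (1 June 2000 to 7 June 2001), pushing the deadline to 29 August 2003.
Nothing else in the chronology tolls or restarts the period.
Yoon filed on 22 June 2003, before the 29 August 2003 deadline, so the action is timely.

TIMELY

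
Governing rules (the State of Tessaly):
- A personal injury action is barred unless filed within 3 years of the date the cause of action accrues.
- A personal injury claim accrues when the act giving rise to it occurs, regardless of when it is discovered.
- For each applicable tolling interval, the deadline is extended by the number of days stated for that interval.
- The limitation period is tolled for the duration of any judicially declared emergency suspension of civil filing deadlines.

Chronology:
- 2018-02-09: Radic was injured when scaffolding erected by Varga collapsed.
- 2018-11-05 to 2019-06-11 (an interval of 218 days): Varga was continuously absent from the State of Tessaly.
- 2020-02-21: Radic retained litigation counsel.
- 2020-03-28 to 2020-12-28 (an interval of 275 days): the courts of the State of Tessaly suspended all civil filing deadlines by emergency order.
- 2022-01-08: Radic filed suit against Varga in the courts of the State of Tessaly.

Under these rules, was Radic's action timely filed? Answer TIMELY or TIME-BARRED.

TIME-BARRED

The claim accrued on 2018-02-09, when the wrongful act occurred.
3 years from 2018-02-09 is 2021-02-09.
Because the emergency suspension of filing deadlines ran from 2020-03-28 to 2020-12-28, the deadline is extended by 275 days to 2021-11-11.
The defendant's absence from the jurisdiction from 2018-11-05 to 2019-06-11 does not toll the period, because no stated rule makes the defendant's absence a tolling event.
None of the other events listed affects the running of the period under the stated rules.
The 2022-01-08 filing falls after the 2021-11-11 deadline; the claim is time-barred.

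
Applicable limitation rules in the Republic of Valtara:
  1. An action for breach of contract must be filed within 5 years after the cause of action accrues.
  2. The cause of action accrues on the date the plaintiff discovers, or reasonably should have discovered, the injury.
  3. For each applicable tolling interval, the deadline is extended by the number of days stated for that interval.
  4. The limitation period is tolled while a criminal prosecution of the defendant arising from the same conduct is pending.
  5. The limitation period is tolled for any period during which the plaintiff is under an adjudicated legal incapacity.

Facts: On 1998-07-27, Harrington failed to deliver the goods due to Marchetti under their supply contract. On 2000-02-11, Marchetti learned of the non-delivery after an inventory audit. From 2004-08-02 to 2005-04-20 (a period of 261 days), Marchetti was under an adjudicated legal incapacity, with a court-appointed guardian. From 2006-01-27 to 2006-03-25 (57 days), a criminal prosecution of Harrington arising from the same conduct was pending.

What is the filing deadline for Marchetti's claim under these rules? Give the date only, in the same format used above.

Accrual is tied to discovery, so the period began on 2000-02-11 rather than on 1998-07-27 when the act occurred.
The untolled deadline — 5 years after 2000-02-11 — is 2005-02-11.
The plaintiff's legal incapacity from 2004-08-02 to 2005-04-20 tolled the period for 261 days, extending the deadline to 2005-10-30.
The pending criminal prosecution from 2006-01-27 to 2006-03-25 began after the period had already run on 2005-10-30, so it has no tolling effect.

2005-10-30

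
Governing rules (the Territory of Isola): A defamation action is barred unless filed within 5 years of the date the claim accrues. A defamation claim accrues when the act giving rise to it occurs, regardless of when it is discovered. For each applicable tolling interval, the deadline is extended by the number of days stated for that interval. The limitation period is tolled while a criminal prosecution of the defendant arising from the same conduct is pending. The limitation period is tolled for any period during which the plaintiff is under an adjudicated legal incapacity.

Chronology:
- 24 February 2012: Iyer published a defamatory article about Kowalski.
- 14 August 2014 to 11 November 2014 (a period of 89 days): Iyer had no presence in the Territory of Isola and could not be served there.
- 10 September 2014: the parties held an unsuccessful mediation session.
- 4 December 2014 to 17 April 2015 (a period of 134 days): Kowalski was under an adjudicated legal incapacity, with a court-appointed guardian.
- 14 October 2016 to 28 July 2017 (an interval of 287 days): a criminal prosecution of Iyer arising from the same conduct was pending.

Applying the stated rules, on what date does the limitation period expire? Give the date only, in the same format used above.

21 April 2018

The limitation period began to run on 24 February 2012.
The untolled deadline — 5 years after 24 February 2012 — is 24 February 2017.
The period was tolled for 134 days by the plaintiff's legal incapacity (4 December 2014 to 17 April 2015), pushing the deadline to 8 July 2017.
The period was tolled for 287 days by the pending criminal prosecution (14 October 2016 to 28 July 2017), pushing the deadline to 21 April 2018.
No stated provision tolls the period for the defendant's absence, so the interval from 14 August 2014 to 11 November 2014 has no effect on the deadline.
The other events in the timeline have no effect on the limitation period under the stated rules.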